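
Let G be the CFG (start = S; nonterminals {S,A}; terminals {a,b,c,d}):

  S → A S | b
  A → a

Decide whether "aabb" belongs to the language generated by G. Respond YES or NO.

CNF form of G:
  S -> A S | b
  A -> a

Fill CYK table bottom-up:
  [0..0]={A}  "a"
  [1..1]={A}  "a"
  [2..2]={S}  "b"
  [3..3]={S}  "b"
  [0..1]=∅  "aa"
  [1..2]={S}  "ab"
  [2..3]=∅  "bb"
  [0..2]={S}  "aab"
  [1..3]=∅  "abb"
  [0..3]=∅  "aabb"

S ∉ T[0,3] ⇒ NO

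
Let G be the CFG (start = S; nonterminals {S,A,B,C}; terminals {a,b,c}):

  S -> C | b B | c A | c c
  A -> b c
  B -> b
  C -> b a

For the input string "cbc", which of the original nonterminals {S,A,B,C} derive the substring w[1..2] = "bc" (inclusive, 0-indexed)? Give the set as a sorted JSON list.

Convert to CNF:
  S -> T0 B | T0 T2 | T1 A | T1 T1
  A -> T0 T1
  B -> b
  C -> T0 T2
  T0 -> b
  T1 -> c
  T2 -> a

CYK table (by increasing span) — only the sub-triangle for w[1..2]:
  T[1,1] 'b' = {B,T0}  orig:{B}
  T[2,2] 'c' = {T1}  orig:{}
  T[1,2] 'bc' = {A}

Original NTs in T[1,2] deriving "bc": ["A"]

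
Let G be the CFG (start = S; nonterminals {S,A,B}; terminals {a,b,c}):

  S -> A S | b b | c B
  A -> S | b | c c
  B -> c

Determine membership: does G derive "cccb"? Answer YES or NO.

CNF form of G:
  S -> A S | T0 T0 | T1 B
  A -> A S | T0 T0 | T1 B | T1 T1 | b
  B -> c
  T0 -> b
  T1 -> c

Fill CYK table bottom-up:
  cell(0,0) c: {B,T1}  orig:{B}
  cell(1,1) c: {B,T1}  orig:{B}
  cell(2,2) c: {B,T1}  orig:{B}
  cell(3,3) b: {A,T0}  orig:{A}
  cell(0,1) cc: {A,S}
  cell(1,2) cc: {A,S}
  cell(2,3) cb: ∅
  cell(0,2) ccc: ∅
  cell(1,3) ccb: ∅
  cell(0,3) cccb: ∅

S ∉ T[0,3] ⇒ NO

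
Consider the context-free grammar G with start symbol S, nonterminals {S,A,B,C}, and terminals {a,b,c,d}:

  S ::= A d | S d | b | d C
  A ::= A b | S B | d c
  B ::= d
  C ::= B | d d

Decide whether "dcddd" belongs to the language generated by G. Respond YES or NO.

Convert to CNF:
  S -> A T1 | S T1 | T1 C | b
  A -> A T0 | S B | T1 T2
  B -> d
  C -> T1 T1 | d
  T0 -> b
  T1 -> d
  T2 -> c

CYK fill:
  [0..0]={B,C,T1}  "d"  orig:{B,C}
  [1..1]={T2}  "c"  orig:{}
  [2..2]={B,C,T1}  "d"  orig:{B,C}
  [3..3]={B,C,T1}  "d"  orig:{B,C}
  [4..4]={B,C,T1}  "d"  orig:{B,C}
  [0..1]={A}  "dc"
  [1..2]=∅  "cd"
  [2..3]={C,S}  "dd"
  [3..4]={C,S}  "dd"
  [0..2]={S}  "dcd"
  [1..3]=∅  "cdd"
  [2..4]={A,S}  "ddd"
  [0..3]={A,S}  "dcdd"
  [1..4]=∅  "cddd"
  [0..4]={A,S}  "dcddd"

S ∈ T[0,4] ⇒ YES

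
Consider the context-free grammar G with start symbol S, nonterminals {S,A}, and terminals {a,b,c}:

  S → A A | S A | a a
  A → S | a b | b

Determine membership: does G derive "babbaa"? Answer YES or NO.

CNF form of G:
  S -> A A | S A | T0 T0
  A -> A A | S A | T0 T0 | T0 T1 | b
  T0 -> a
  T1 -> b

Fill CYK table bottom-up:
  cell(0,0) b: {A,T1}  orig:{A}
  cell(1,1) a: {T0}  orig:{}
  cell(2,2) b: {A,T1}  orig:{A}
  cell(3,3) b: {A,T1}  orig:{A}
  cell(4,4) a: {T0}  orig:{}
  cell(5,5) a: {T0}  orig:{}
  cell(0,1) ba: ∅
  cell(1,2) ab: {A}
  cell(2,3) bb: {A,S}
  cell(3,4) ba: ∅
  cell(4,5) aa: {A,S}
  cell(0,2) bab: {A,S}
  cell(1,3) abb: {A,S}
  cell(2,4) bba: ∅
  cell(3,5) baa: {A,S}
  cell(0,3) babb: {A,S}
  cell(1,4) abba: ∅
  cell(2,5) bbaa: {A,S}
  cell(0,4) babba: ∅
  cell(1,5) abbaa: {A,S}
  cell(0,5) babbaa: {A,S}

S ∈ T[0,5] ⇒ YES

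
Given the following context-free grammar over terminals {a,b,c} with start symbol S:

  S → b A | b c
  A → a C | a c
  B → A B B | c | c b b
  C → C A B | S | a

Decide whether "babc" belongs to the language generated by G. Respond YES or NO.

CNF form of G:
  S -> T2 A | T2 T1
  A -> T0 C | T0 T1
  B -> A X3 | T1 X4 | c
  C -> C X5 | T2 A | T2 T1 | a
  T0 -> a
  T1 -> c
  T2 -> b
  X3 -> B B
  X4 -> T2 T2
  X5 -> A B

Fill CYK table bottom-up:
  cell(0,0) b: {T2}  orig:{}
  cell(1,1) a: {C,T0}  orig:{C}
  cell(2,2) b: {T2}  orig:{}
  cell(3,3) c: {B,T1}  orig:{B}
  cell(0,1) ba: ∅
  cell(1,2) ab: ∅
  cell(2,3) bc: {C,S}
  cell(0,2) bab: ∅
  cell(1,3) abc: {A}
  cell(0,3) babc: {C,S}

S ∈ T[0,3] ⇒ YES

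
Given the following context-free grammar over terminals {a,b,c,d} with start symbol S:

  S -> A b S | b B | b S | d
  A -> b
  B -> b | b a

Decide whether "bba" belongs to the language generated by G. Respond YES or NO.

CNF form of G:
  S -> A X2 | T0 B | T0 S | d
  A -> b
  B -> T0 T1 | b
  T0 -> b
  T1 -> a
  X2 -> T0 S

CYK table (by increasing span):
  [0..0]={A,B,T0}  "b"  orig:{A,B}
  [1..1]={A,B,T0}  "b"  orig:{A,B}
  [2..2]={T1}  "a"  orig:{}
  [0..1]={S}  "bb"
  [1..2]={B}  "ba"
  [0..2]={S}  "bba"

S ∈ T[0,2] ⇒ YES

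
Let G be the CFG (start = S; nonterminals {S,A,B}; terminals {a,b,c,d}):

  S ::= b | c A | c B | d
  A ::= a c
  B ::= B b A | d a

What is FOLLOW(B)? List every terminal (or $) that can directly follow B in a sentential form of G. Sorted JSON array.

FIRST iteration:
iter 1:
  A via A→a c: +{a}
  B via B→d a: +{d}
  S via S→b: +{b}
  S via S→c A: +{c}
  S via S→d: +{d}
  FIRST(S)={b,c,d}  FIRST(A)={a}  FIRST(B)={d}
iter 2: (no change)
  FIRST(S)={b,c,d}  FIRST(A)={a}  FIRST(B)={d}

FOLLOW iteration:
FOLLOW(S) := {$}
[1]
  B→B b A: FOLLOW(B) ⊇ FIRST(b) = {b}; new: +{b}
  B→B b A: FOLLOW(A) ⊇ FOLLOW(B) ⊇ {b}; new: +{b}
  S→c A: FOLLOW(A) ⊇ FOLLOW(S) ⊇ {$}; new: +{$}
  S→c B: FOLLOW(B) ⊇ FOLLOW(S) ⊇ {$}; new: +{$}
  FOLLOW[S]={$}  FOLLOW[A]={$,b}  FOLLOW[B]={$,b}
[2] done
  FOLLOW[S]={$}  FOLLOW[A]={$,b}  FOLLOW[B]={$,b}

FOLLOW(B) = ["$", "b"]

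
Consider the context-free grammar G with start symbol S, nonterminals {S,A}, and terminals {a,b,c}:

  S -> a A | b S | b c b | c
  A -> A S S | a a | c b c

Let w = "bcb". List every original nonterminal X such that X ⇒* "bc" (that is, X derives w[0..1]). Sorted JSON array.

Convert to CNF:
  S -> T0 A | T2 S | T2 X5 | c
  A -> A X3 | T0 T0 | T1 X4
  T0 -> a
  T1 -> c
  T2 -> b
  X3 -> S S
  X4 -> T2 T1
  X5 -> T1 T2

CYK fill, restricted to cells inside w[0..1]:
  [0..0]={T2}  "b"  orig:{}
  [1..1]={S,T1}  "c"  orig:{S}
  [0..1]={S,X4}  "bc"  orig:{S}

Original NTs in T[0,1] deriving "bc": ["S"]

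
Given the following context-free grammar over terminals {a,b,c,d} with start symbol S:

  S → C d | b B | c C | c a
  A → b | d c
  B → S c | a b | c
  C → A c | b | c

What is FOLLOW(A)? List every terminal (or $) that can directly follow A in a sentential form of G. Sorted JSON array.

FIRST sets, iterate to fixpoint:
[1]
  A via A→b: +{b}
  A via A→d c: +{d}
  B via B→a b: +{a}
  B via B→c: +{c}
  C via C→A c: +{b,d}
  C via C→c: +{c}
  S via S→C d: +{b,c,d}
  S: {b,c,d}  A: {b,d}  B: {a,c}  C: {b,c,d}
[2]
  B via B→S c: +{b,d}
  S: {b,c,d}  A: {b,d}  B: {a,b,c,d}  C: {b,c,d}
[3] done
  S: {b,c,d}  A: {b,d}  B: {a,b,c,d}  C: {b,c,d}

FOLLOW iteration:
FOLLOW(S) := {$}
round 1:
  B→S c: FOLLOW(S) ⊇ FIRST(c) = {c}; new: +{c}
  C→A c: FOLLOW(A) ⊇ FIRST(c) = {c}; new: +{c}
  S→C d: FOLLOW(C) ⊇ FIRST(d) = {d}; new: +{d}
  S→b B: FOLLOW(B) ⊇ FOLLOW(S) ⊇ {$,c}; new: +{$,c}
  S→c C: FOLLOW(C) ⊇ FOLLOW(S) ⊇ {$,c}; new: +{$,c}
  FOLLOW(S)={$,c}  FOLLOW(A)={c}  FOLLOW(B)={$,c}  FOLLOW(C)={$,c,d}
round 2: — fixpoint
  FOLLOW(S)={$,c}  FOLLOW(A)={c}  FOLLOW(B)={$,c}  FOLLOW(C)={$,c,d}

FOLLOW(A) = ["c"]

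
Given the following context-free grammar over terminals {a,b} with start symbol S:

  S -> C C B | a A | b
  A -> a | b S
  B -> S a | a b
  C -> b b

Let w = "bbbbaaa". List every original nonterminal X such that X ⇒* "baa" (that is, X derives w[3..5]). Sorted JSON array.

Convert to CNF:
  S -> C X2 | T1 A | b
  A -> T0 S | a
  B -> S T1 | T1 T0
  C -> T0 T0
  T0 -> b
  T1 -> a
  X2 -> C B

CYK table (by increasing span) — only the sub-triangle for w[3..5]:
  T[3,3] 'b' = {S,T0}  orig:{S}
  T[4,4] 'a' = {A,T1}  orig:{A}
  T[5,5] 'a' = {A,T1}  orig:{A}
  T[3,4] 'ba' = {B}
  T[4,5] 'aa' = {S}
  T[3,5] 'baa' = {A}

Original NTs in T[3,5] deriving "baa": ["A"]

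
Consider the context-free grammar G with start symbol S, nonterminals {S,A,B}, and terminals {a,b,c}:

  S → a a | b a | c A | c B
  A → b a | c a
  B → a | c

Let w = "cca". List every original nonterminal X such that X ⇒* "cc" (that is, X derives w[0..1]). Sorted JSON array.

Convert to CNF:
  S -> T0 T1 | T1 T1 | T2 A | T2 B
  A -> T0 T1 | T2 T1
  B -> a | c
  T0 -> b
  T1 -> a
  T2 -> c

CYK table (by increasing span) — only the sub-triangle for w[0..1]:
  [0..0]={B,T2}  "c"  orig:{B}
  [1..1]={B,T2}  "c"  orig:{B}
  [0..1]={S}  "cc"

Original NTs in T[0,1] deriving "cc": ["S"]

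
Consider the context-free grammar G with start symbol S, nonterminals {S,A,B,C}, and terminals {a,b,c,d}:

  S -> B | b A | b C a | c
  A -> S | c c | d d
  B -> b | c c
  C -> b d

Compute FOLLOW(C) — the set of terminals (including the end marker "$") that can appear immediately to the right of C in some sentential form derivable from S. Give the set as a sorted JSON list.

Compute FIRST by fixpoint:
[1]
  A via A→c c: +{c}
  A via A→d d: +{d}
  B via B→b: +{b}
  B via B→c c: +{c}
  C via C→b d: +{b}
  S via S→B: +{b,c}
  FIRST[S]={b,c}  FIRST[A]={c,d}  FIRST[B]={b,c}  FIRST[C]={b}
[2]
  A via A→S: +{b}
  FIRST[S]={b,c}  FIRST[A]={b,c,d}  FIRST[B]={b,c}  FIRST[C]={b}
[3] (no change)
  FIRST[S]={b,c}  FIRST[A]={b,c,d}  FIRST[B]={b,c}  FIRST[C]={b}

FOLLOW sets:
FOLLOW(S) := {$}
iter 1:
  S→B: FOLLOW(B) ⊇ FOLLOW(S) ⊇ {$}; new: +{$}
  S→b A: FOLLOW(A) ⊇ FOLLOW(S) ⊇ {$}; new: +{$}
  S→b C a: FOLLOW(C) ⊇ FIRST(a) = {a}; new: +{a}
  FOLLOW[S]={$}  FOLLOW[A]={$}  FOLLOW[B]={$}  FOLLOW[C]={a}
iter 2: — fixpoint
  FOLLOW[S]={$}  FOLLOW[A]={$}  FOLLOW[B]={$}  FOLLOW[C]={a}

FOLLOW(C) = ["a"]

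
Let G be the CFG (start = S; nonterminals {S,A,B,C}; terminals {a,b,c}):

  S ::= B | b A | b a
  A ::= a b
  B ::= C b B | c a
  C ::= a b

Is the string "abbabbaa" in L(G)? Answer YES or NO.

CNF form of G:
  S -> C X4 | T1 A | T1 T0 | T2 T0
  A -> T0 T1
  B -> C X3 | T2 T0
  C -> T0 T1
  T0 -> a
  T1 -> b
  T2 -> c
  X3 -> T1 B
  X4 -> T1 B

Fill CYK table bottom-up:
  cell(0,0) a: {T0}  orig:{}
  cell(1,1) b: {T1}  orig:{}
  cell(2,2) b: {T1}  orig:{}
  cell(3,3) a: {T0}  orig:{}
  cell(4,4) b: {T1}  orig:{}
  cell(5,5) b: {T1}  orig:{}
  cell(6,6) a: {T0}  orig:{}
  cell(7,7) a: {T0}  orig:{}
  cell(0,1) ab: {A,C}
  cell(1,2) bb: ∅
  cell(2,3) ba: {S}
  cell(3,4) ab: {A,C}
  cell(4,5) bb: ∅
  cell(5,6) ba: {S}
  cell(6,7) aa: ∅
  cell(0,2) abb: ∅
  cell(1,3) bba: ∅
  cell(2,4) bab: {S}
  cell(3,5) abb: ∅
  cell(4,6) bba: ∅
  cell(5,7) baa: ∅
  cell(0,3) abba: ∅
  cell(1,4) bbab: ∅
  cell(2,5) babb: ∅
  cell(3,6) abba: ∅
  cell(4,7) bbaa: ∅
  cell(0,4) abbab: ∅
  cell(1,5) bbabb: ∅
  cell(2,6) babba: ∅
  cell(3,7) abbaa: ∅
  cell(0,5) abbabb: ∅
  cell(1,6) bbabba: ∅
  cell(2,7) babbaa: ∅
  cell(0,6) abbabba: ∅
  cell(1,7) bbabbaa: ∅
  cell(0,7) abbabbaa: ∅

S ∉ T[0,7] ⇒ NO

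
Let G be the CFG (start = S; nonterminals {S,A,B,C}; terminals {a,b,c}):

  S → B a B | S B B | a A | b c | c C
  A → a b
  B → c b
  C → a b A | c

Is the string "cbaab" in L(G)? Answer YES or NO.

Convert to CNF:
  S -> B X4 | S X5 | T0 A | T1 T2 | T2 C
  A -> T0 T1
  B -> T2 T1
  C -> T0 X3 | c
  T0 -> a
  T1 -> b
  T2 -> c
  X3 -> T1 A
  X4 -> T0 B
  X5 -> B B

CYK fill:
  [0..0]={C,T2}  "c"  orig:{C}
  [1..1]={T1}  "b"  orig:{}
  [2..2]={T0}  "a"  orig:{}
  [3..3]={T0}  "a"  orig:{}
  [4..4]={T1}  "b"  orig:{}
  [0..1]={B}  "cb"
  [1..2]=∅  "ba"
  [2..3]=∅  "aa"
  [3..4]={A}  "ab"
  [0..2]=∅  "cba"
  [1..3]=∅  "baa"
  [2..4]={S}  "aab"
  [0..3]=∅  "cbaa"
  [1..4]=∅  "baab"
  [0..4]=∅  "cbaab"

S ∉ T[0,4] ⇒ NO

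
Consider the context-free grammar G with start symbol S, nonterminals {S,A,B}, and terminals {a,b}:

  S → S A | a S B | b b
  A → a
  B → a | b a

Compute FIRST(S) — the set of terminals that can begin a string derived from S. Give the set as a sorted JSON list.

FIRST sets, iterate to fixpoint:
pass 1:
  A via A→a: +{a}
  B via B→a: +{a}
  B via B→b a: +{b}
  S via S→a S B: +{a}
  S via S→b b: +{b}
  FIRST(S)={a,b}  FIRST(A)={a}  FIRST(B)={a,b}
pass 2: (no change)
  FIRST(S)={a,b}  FIRST(A)={a}  FIRST(B)={a,b}

FIRST(S) = ["a", "b"]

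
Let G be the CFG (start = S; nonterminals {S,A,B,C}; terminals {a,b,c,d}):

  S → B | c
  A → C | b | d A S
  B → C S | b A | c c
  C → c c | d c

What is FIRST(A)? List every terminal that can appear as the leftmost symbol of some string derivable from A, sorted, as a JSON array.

FIRST sets, iterate to fixpoint:
iter 1:
  A via A→b: +{b}
  A via A→d A S: +{d}
  B via B→b A: +{b}
  B via B→c c: +{c}
  C via C→c c: +{c}
  C via C→d c: +{d}
  S via S→B: +{b,c}
  FIRST(S)={b,c}  FIRST(A)={b,d}  FIRST(B)={b,c}  FIRST(C)={c,d}
iter 2:
  A via A→C: +{c}
  B via B→C S: +{d}
  S via S→B: +{d}
  FIRST(S)={b,c,d}  FIRST(A)={b,c,d}  FIRST(B)={b,c,d}  FIRST(C)={c,d}
iter 3: — fixpoint
  FIRST(S)={b,c,d}  FIRST(A)={b,c,d}  FIRST(B)={b,c,d}  FIRST(C)={c,d}

FIRST(A) = ["b", "c", "d"]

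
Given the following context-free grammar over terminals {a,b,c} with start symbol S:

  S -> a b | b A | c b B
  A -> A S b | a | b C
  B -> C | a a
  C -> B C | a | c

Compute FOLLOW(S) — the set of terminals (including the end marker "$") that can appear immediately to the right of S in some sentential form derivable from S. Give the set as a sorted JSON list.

Compute FIRST by fixpoint:
iter 1:
  A via A→a: +{a}
  A via A→b C: +{b}
  B via B→a a: +{a}
  C via C→B C: +{a}
  C via C→c: +{c}
  S via S→a b: +{a}
  S via S→b A: +{b}
  S via S→c b B: +{c}
  S: {a,b,c}  A: {a,b}  B: {a}  C: {a,c}
iter 2:
  B via B→C: +{c}
  S: {a,b,c}  A: {a,b}  B: {a,c}  C: {a,c}
iter 3: (stable)
  S: {a,b,c}  A: {a,b}  B: {a,c}  C: {a,c}

Compute FOLLOW by fixpoint:
initialize: $ ∈ FOLLOW(S)
pass 1:
  A→A S b: FOLLOW(A) ⊇ FIRST(S) = {a,b,c}; new: +{a,b,c}
  A→A S b: FOLLOW(S) ⊇ FIRST(b) = {b}; new: +{b}
  A→b C: FOLLOW(C) ⊇ FOLLOW(A) ⊇ {a,b,c}; new: +{a,b,c}
  C→B C: FOLLOW(B) ⊇ FIRST(C) = {a,c}; new: +{a,c}
  S→b A: FOLLOW(A) ⊇ FOLLOW(S) ⊇ {$,b}; new: +{$}
  S→c b B: FOLLOW(B) ⊇ FOLLOW(S) ⊇ {$,b}; new: +{$,b}
  S: {$,b}  A: {$,a,b,c}  B: {$,a,b,c}  C: {a,b,c}
pass 2:
  A→b C: FOLLOW(C) ⊇ FOLLOW(A) ⊇ {$,a,b,c}; new: +{$}
  S: {$,b}  A: {$,a,b,c}  B: {$,a,b,c}  C: {$,a,b,c}
pass 3: done
  S: {$,b}  A: {$,a,b,c}  B: {$,a,b,c}  C: {$,a,b,c}

FOLLOW(S) = ["$", "b"]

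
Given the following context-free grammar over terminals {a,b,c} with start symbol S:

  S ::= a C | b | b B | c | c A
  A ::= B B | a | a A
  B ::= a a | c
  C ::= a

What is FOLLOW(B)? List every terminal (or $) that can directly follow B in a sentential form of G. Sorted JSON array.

FIRST iteration:
iter 1:
  A via A→a: +{a}
  B via B→a a: +{a}
  B via B→c: +{c}
  C via C→a: +{a}
  S via S→a C: +{a}
  S via S→b: +{b}
  S via S→c: +{c}
  FIRST[S]={a,b,c}  FIRST[A]={a}  FIRST[B]={a,c}  FIRST[C]={a}
iter 2:
  A via A→B B: +{c}
  FIRST[S]={a,b,c}  FIRST[A]={a,c}  FIRST[B]={a,c}  FIRST[C]={a}
iter 3: (stable)
  FIRST[S]={a,b,c}  FIRST[A]={a,c}  FIRST[B]={a,c}  FIRST[C]={a}

FOLLOW sets:
seed FOLLOW(S) with $
iter 1:
  A→B B: FOLLOW(B) ⊇ FIRST(B) = {a,c}; new: +{a,c}
  S→a C: FOLLOW(C) ⊇ FOLLOW(S) ⊇ {$}; new: +{$}
  S→b B: FOLLOW(B) ⊇ FOLLOW(S) ⊇ {$}; new: +{$}
  S→c A: FOLLOW(A) ⊇ FOLLOW(S) ⊇ {$}; new: +{$}
  S: {$}  A: {$}  B: {$,a,c}  C: {$}
iter 2: done
  S: {$}  A: {$}  B: {$,a,c}  C: {$}

FOLLOW(B) = ["$", "a", "c"]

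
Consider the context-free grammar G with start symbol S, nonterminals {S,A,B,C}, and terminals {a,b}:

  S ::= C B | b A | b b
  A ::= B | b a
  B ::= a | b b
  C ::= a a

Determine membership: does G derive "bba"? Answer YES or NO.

Convert to CNF:
  S -> C B | T0 A | T0 T0
  A -> T0 T0 | T0 T1 | a
  B -> T0 T0 | a
  C -> T1 T1
  T0 -> b
  T1 -> a

CYK table (by increasing span):
  [0..0]={T0}  "b"  orig:{}
  [1..1]={T0}  "b"  orig:{}
  [2..2]={A,B,T1}  "a"  orig:{A,B}
  [0..1]={A,B,S}  "bb"
  [1..2]={A,S}  "ba"
  [0..2]={S}  "bba"

S ∈ T[0,2] ⇒ YES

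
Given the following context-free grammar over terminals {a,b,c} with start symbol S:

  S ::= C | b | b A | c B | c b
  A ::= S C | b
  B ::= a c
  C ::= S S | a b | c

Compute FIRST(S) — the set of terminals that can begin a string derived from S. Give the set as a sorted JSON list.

FIRST iteration:
iter 1:
  A via A→b: +{b}
  B via B→a c: +{a}
  C via C→a b: +{a}
  C via C→c: +{c}
  S via S→C: +{a,c}
  S via S→b: +{b}
  FIRST[S]={a,b,c}  FIRST[A]={b}  FIRST[B]={a}  FIRST[C]={a,c}
iter 2:
  A via A→S C: +{a,c}
  C via C→S S: +{b}
  FIRST[S]={a,b,c}  FIRST[A]={a,b,c}  FIRST[B]={a}  FIRST[C]={a,b,c}
iter 3: done
  FIRST[S]={a,b,c}  FIRST[A]={a,b,c}  FIRST[B]={a}  FIRST[C]={a,b,c}

FIRST(S) = ["a", "b", "c"]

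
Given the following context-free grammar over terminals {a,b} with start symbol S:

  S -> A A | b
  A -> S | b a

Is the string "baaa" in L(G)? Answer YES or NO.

Convert to CNF:
  S -> A A | b
  A -> A A | T0 T1 | b
  T0 -> b
  T1 -> a

Fill CYK table bottom-up:
  [0..0]={A,S,T0}  "b"  orig:{A,S}
  [1..1]={T1}  "a"  orig:{}
  [2..2]={T1}  "a"  orig:{}
  [3..3]={T1}  "a"  orig:{}
  [0..1]={A}  "ba"
  [1..2]=∅  "aa"
  [2..3]=∅  "aa"
  [0..2]=∅  "baa"
  [1..3]=∅  "aaa"
  [0..3]=∅  "baaa"

S ∉ T[0,3] ⇒ NO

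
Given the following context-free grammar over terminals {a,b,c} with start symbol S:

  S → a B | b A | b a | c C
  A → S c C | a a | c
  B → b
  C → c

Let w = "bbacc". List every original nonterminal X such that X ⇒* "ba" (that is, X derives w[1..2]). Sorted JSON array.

Convert to CNF:
  S -> T0 C | T1 B | T2 A | T2 T1
  A -> S X3 | T1 T1 | c
  B -> b
  C -> c
  T0 -> c
  T1 -> a
  T2 -> b
  X3 -> T0 C

CYK table (by increasing span), restricted to cells inside w[1..2]:
  [1..1]={B,T2}  "b"  orig:{B}
  [2..2]={T1}  "a"  orig:{}
  [1..2]={S}  "ba"

Original NTs in T[1,2] deriving "ba": ["S"]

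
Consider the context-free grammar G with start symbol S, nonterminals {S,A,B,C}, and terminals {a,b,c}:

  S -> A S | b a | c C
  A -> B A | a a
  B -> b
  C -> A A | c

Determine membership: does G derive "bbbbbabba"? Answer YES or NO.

Convert to CNF:
  S -> A S | T1 T0 | T2 C
  A -> B A | T0 T0
  B -> b
  C -> A A | c
  T0 -> a
  T1 -> b
  T2 -> c

Fill CYK table bottom-up:
  T[0,0] 'b' = {B,T1}  orig:{B}
  T[1,1] 'b' = {B,T1}  orig:{B}
  T[2,2] 'b' = {B,T1}  orig:{B}
  T[3,3] 'b' = {B,T1}  orig:{B}
  T[4,4] 'b' = {B,T1}  orig:{B}
  T[5,5] 'a' = {T0}  orig:{}
  T[6,6] 'b' = {B,T1}  orig:{B}
  T[7,7] 'b' = {B,T1}  orig:{B}
  T[8,8] 'a' = {T0}  orig:{}
  T[0,1] 'bb' = ∅
  T[1,2] 'bb' = ∅
  T[2,3] 'bb' = ∅
  T[3,4] 'bb' = ∅
  T[4,5] 'ba' = {S}
  T[5,6] 'ab' = ∅
  T[6,7] 'bb' = ∅
  T[7,8] 'ba' = {S}
  T[0,2] 'bbb' = ∅
  T[1,3] 'bbb' = ∅
  T[2,4] 'bbb' = ∅
  T[3,5] 'bba' = ∅
  T[4,6] 'bab' = ∅
  T[5,7] 'abb' = ∅
  T[6,8] 'bba' = ∅
  T[0,3] 'bbbb' = ∅
  T[1,4] 'bbbb' = ∅
  T[2,5] 'bbba' = ∅
  T[3,6] 'bbab' = ∅
  T[4,7] 'babb' = ∅
  T[5,8] 'abba' = ∅
  T[0,4] 'bbbbb' = ∅
  T[1,5] 'bbbba' = ∅
  T[2,6] 'bbbab' = ∅
  T[3,7] 'bbabb' = ∅
  T[4,8] 'babba' = ∅
  T[0,5] 'bbbbba' = ∅
  T[1,6] 'bbbbab' = ∅
  T[2,7] 'bbbabb' = ∅
  T[3,8] 'bbabba' = ∅
  T[0,6] 'bbbbbab' = ∅
  T[1,7] 'bbbbabb' = ∅
  T[2,8] 'bbbabba' = ∅
  T[0,7] 'bbbbbabb' = ∅
  T[1,8] 'bbbbabba' = ∅
  T[0,8] 'bbbbbabba' = ∅

S ∉ T[0,8] ⇒ NO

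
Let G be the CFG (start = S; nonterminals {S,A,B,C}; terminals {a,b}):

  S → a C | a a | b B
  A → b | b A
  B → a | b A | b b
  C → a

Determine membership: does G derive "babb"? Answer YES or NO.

CNF form of G:
  S -> T0 B | T1 C | T1 T1
  A -> T0 A | b
  B -> T0 A | T0 T0 | a
  C -> a
  T0 -> b
  T1 -> a

Fill CYK table bottom-up:
  T[0,0] 'b' = {A,T0}  orig:{A}
  T[1,1] 'a' = {B,C,T1}  orig:{B,C}
  T[2,2] 'b' = {A,T0}  orig:{A}
  T[3,3] 'b' = {A,T0}  orig:{A}
  T[0,1] 'ba' = {S}
  T[1,2] 'ab' = ∅
  T[2,3] 'bb' = {A,B}
  T[0,2] 'bab' = ∅
  T[1,3] 'abb' = ∅
  T[0,3] 'babb' = ∅

S ∉ T[0,3] ⇒ NO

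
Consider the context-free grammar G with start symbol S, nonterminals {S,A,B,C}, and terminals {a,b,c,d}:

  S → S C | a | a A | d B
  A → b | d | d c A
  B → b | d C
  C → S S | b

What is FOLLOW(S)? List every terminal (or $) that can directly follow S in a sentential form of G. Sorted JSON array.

FIRST iteration:
iter 1:
  A via A→b: +{b}
  A via A→d: +{d}
  B via B→b: +{b}
  B via B→d C: +{d}
  C via C→b: +{b}
  S via S→a: +{a}
  S via S→d B: +{d}
  FIRST(S)={a,d}  FIRST(A)={b,d}  FIRST(B)={b,d}  FIRST(C)={b}
iter 2:
  C via C→S S: +{a,d}
  FIRST(S)={a,d}  FIRST(A)={b,d}  FIRST(B)={b,d}  FIRST(C)={a,b,d}
iter 3: (no change)
  FIRST(S)={a,d}  FIRST(A)={b,d}  FIRST(B)={b,d}  FIRST(C)={a,b,d}

Compute FOLLOW by fixpoint:
FOLLOW(S) := {$}
[1]
  C→S S: FOLLOW(S) ⊇ FIRST(S) = {a,d}; new: +{a,d}
  S→S C: FOLLOW(S) ⊇ FIRST(C) = {a,b,d}; new: +{b}
  S→S C: FOLLOW(C) ⊇ FOLLOW(S) ⊇ {$,a,b,d}; new: +{$,a,b,d}
  S→a A: FOLLOW(A) ⊇ FOLLOW(S) ⊇ {$,a,b,d}; new: +{$,a,b,d}
  S→d B: FOLLOW(B) ⊇ FOLLOW(S) ⊇ {$,a,b,d}; new: +{$,a,b,d}
  FOLLOW(S)={$,a,b,d}  FOLLOW(A)={$,a,b,d}  FOLLOW(B)={$,a,b,d}  FOLLOW(C)={$,a,b,d}
[2] — fixpoint
  FOLLOW(S)={$,a,b,d}  FOLLOW(A)={$,a,b,d}  FOLLOW(B)={$,a,b,d}  FOLLOW(C)={$,a,b,d}

FOLLOW(S) = ["$", "a", "b", "d"]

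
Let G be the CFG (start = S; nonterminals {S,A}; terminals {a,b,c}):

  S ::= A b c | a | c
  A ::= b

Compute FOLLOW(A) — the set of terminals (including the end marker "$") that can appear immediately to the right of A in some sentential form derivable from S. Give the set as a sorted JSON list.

Compute FIRST by fixpoint:
round 1:
  A via A→b: +{b}
  S via S→A b c: +{b}
  S via S→a: +{a}
  S via S→c: +{c}
  S: {a,b,c}  A: {b}
round 2: — fixpoint
  S: {a,b,c}  A: {b}

FOLLOW sets:
seed FOLLOW(S) with $
round 1:
  S→A b c: FOLLOW(A) ⊇ FIRST(b) = {b}; new: +{b}
  FOLLOW[S]={$}  FOLLOW[A]={b}
round 2: done
  FOLLOW[S]={$}  FOLLOW[A]={b}

FOLLOW(A) = ["b"]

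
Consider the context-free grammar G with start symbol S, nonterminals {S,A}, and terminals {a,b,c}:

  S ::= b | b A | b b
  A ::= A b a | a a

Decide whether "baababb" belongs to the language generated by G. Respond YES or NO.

Convert to CNF:
  S -> T0 A | T0 T0 | b
  A -> A X2 | T1 T1
  T0 -> b
  T1 -> a
  X2 -> T0 T1

Fill CYK table bottom-up:
  T[0,0] 'b' = {S,T0}  orig:{S}
  T[1,1] 'a' = {T1}  orig:{}
  T[2,2] 'a' = {T1}  orig:{}
  T[3,3] 'b' = {S,T0}  orig:{S}
  T[4,4] 'a' = {T1}  orig:{}
  T[5,5] 'b' = {S,T0}  orig:{S}
  T[6,6] 'b' = {S,T0}  orig:{S}
  T[0,1] 'ba' = {X2}  orig:{}
  T[1,2] 'aa' = {A}
  T[2,3] 'ab' = ∅
  T[3,4] 'ba' = {X2}  orig:{}
  T[4,5] 'ab' = ∅
  T[5,6] 'bb' = {S}
  T[0,2] 'baa' = {S}
  T[1,3] 'aab' = ∅
  T[2,4] 'aba' = ∅
  T[3,5] 'bab' = ∅
  T[4,6] 'abb' = ∅
  T[0,3] 'baab' = ∅
  T[1,4] 'aaba' = {A}
  T[2,5] 'abab' = ∅
  T[3,6] 'babb' = ∅
  T[0,4] 'baaba' = {S}
  T[1,5] 'aabab' = ∅
  T[2,6] 'ababb' = ∅
  T[0,5] 'baabab' = ∅
  T[1,6] 'aababb' = ∅
  T[0,6] 'baababb' = ∅

S ∉ T[0,6] ⇒ NO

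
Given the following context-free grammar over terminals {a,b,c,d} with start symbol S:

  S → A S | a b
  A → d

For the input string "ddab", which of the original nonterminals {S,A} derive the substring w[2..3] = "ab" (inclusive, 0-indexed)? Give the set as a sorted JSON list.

CNF form of G:
  S -> A S | T0 T1
  A -> d
  T0 -> a
  T1 -> b

CYK fill, restricted to cells inside w[2..3]:
  [2..2]={T0}  "a"  orig:{}
  [3..3]={T1}  "b"  orig:{}
  [2..3]={S}  "ab"

Original NTs in T[2,3] deriving "ab": ["S"]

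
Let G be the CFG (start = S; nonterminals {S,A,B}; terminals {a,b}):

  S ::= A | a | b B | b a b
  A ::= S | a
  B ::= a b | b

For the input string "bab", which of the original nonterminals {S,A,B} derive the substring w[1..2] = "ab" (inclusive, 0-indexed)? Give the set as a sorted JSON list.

Convert to CNF:
  S -> T0 B | T0 X3 | a
  A -> T0 B | T0 X2 | a
  B -> T1 T0 | b
  T0 -> b
  T1 -> a
  X2 -> T1 T0
  X3 -> T1 T0

CYK fill (cells [i..j] with 1 ≤ i ≤ j ≤ 2 only):
  T[1,1] 'a' = {A,S,T1}  orig:{A,S}
  T[2,2] 'b' = {B,T0}  orig:{B}
  T[1,2] 'ab' = {B,X2,X3}  orig:{B}

Original NTs in T[1,2] deriving "ab": ["B"]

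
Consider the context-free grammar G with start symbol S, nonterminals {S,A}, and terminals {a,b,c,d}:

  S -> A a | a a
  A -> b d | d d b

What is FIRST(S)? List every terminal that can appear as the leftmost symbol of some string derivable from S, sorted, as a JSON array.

FIRST sets, iterate to fixpoint:
[1]
  A via A→b d: +{b}
  A via A→d d b: +{d}
  S via S→A a: +{b,d}
  S via S→a a: +{a}
  S: {a,b,d}  A: {b,d}
[2] (no change)
  S: {a,b,d}  A: {b,d}

FIRST(S) = ["a", "b", "d"]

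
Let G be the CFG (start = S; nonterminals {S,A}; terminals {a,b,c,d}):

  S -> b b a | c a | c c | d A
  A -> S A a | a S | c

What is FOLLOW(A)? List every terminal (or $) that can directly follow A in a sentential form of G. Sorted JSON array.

FIRST iteration:
round 1:
  A via A→a S: +{a}
  A via A→c: +{c}
  S via S→b b a: +{b}
  S via S→c a: +{c}
  S via S→d A: +{d}
  FIRST[S]={b,c,d}  FIRST[A]={a,c}
round 2:
  A via A→S A a: +{b,d}
  FIRST[S]={b,c,d}  FIRST[A]={a,b,c,d}
round 3: done
  FIRST[S]={b,c,d}  FIRST[A]={a,b,c,d}

FOLLOW iteration:
initialize: $ ∈ FOLLOW(S)
[1]
  A→S A a: FOLLOW(S) ⊇ FIRST(A) = {a,b,c,d}; new: +{a,b,c,d}
  A→S A a: FOLLOW(A) ⊇ FIRST(a) = {a}; new: +{a}
  S→d A: FOLLOW(A) ⊇ FOLLOW(S) ⊇ {$,a,b,c,d}; new: +{$,b,c,d}
  FOLLOW(S)={$,a,b,c,d}  FOLLOW(A)={$,a,b,c,d}
[2] done
  FOLLOW(S)={$,a,b,c,d}  FOLLOW(A)={$,a,b,c,d}

FOLLOW(A) = ["$", "a", "b", "c", "d"]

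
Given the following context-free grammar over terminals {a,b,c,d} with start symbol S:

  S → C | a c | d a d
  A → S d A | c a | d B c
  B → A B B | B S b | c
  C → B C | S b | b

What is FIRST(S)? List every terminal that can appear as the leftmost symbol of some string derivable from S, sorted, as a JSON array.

FIRST sets, iterate to fixpoint:
[1]
  A via A→c a: +{c}
  A via A→d B c: +{d}
  B via B→A B B: +{c,d}
  C via C→B C: +{c,d}
  C via C→b: +{b}
  S via S→C: +{b,c,d}
  S via S→a c: +{a}
  FIRST(S)={a,b,c,d}  FIRST(A)={c,d}  FIRST(B)={c,d}  FIRST(C)={b,c,d}
[2]
  A via A→S d A: +{a,b}
  B via B→A B B: +{a,b}
  C via C→B C: +{a}
  FIRST(S)={a,b,c,d}  FIRST(A)={a,b,c,d}  FIRST(B)={a,b,c,d}  FIRST(C)={a,b,c,d}
[3] (stable)
  FIRST(S)={a,b,c,d}  FIRST(A)={a,b,c,d}  FIRST(B)={a,b,c,d}  FIRST(C)={a,b,c,d}

FIRST(S) = ["a", "b", "c", "d"]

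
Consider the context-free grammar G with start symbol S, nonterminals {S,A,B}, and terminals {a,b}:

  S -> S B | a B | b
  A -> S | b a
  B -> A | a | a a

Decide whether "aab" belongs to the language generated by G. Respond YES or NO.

Convert to CNF:
  S -> S B | T0 B | b
  A -> S B | T0 B | T1 T0 | b
  B -> S B | T0 B | T0 T0 | T1 T0 | a | b
  T0 -> a
  T1 -> b

CYK fill:
  cell(0,0) a: {B,T0}  orig:{B}
  cell(1,1) a: {B,T0}  orig:{B}
  cell(2,2) b: {A,B,S,T1}  orig:{A,B,S}
  cell(0,1) aa: {A,B,S}
  cell(1,2) ab: {A,B,S}
  cell(0,2) aab: {A,B,S}

S ∈ T[0,2] ⇒ YES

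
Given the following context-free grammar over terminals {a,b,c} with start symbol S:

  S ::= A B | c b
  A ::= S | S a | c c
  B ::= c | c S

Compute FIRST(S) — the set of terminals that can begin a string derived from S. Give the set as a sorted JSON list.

FIRST iteration:
iter 1:
  A via A→c c: +{c}
  B via B→c: +{c}
  S via S→A B: +{c}
  S: {c}  A: {c}  B: {c}
iter 2: (stable)
  S: {c}  A: {c}  B: {c}

FIRST(S) = ["c"]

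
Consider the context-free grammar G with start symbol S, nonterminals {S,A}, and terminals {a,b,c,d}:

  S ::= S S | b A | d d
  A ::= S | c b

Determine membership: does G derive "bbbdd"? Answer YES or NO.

CNF form of G:
  S -> S S | T0 A | T2 T2
  A -> S S | T0 A | T1 T0 | T2 T2
  T0 -> b
  T1 -> c
  T2 -> d

Fill CYK table bottom-up:
  cell(0,0) b: {T0}  orig:{}
  cell(1,1) b: {T0}  orig:{}
  cell(2,2) b: {T0}  orig:{}
  cell(3,3) d: {T2}  orig:{}
  cell(4,4) d: {T2}  orig:{}
  cell(0,1) bb: ∅
  cell(1,2) bb: ∅
  cell(2,3) bd: ∅
  cell(3,4) dd: {A,S}
  cell(0,2) bbb: ∅
  cell(1,3) bbd: ∅
  cell(2,4) bdd: {A,S}
  cell(0,3) bbbd: ∅
  cell(1,4) bbdd: {A,S}
  cell(0,4) bbbdd: {A,S}

S ∈ T[0,4] ⇒ YES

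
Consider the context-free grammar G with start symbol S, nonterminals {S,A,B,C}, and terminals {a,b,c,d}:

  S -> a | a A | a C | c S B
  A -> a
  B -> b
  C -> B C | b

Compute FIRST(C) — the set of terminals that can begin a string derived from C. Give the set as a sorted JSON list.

FIRST iteration:
round 1:
  A via A→a: +{a}
  B via B→b: +{b}
  C via C→B C: +{b}
  S via S→a: +{a}
  S via S→c S B: +{c}
  FIRST[S]={a,c}  FIRST[A]={a}  FIRST[B]={b}  FIRST[C]={b}
round 2: — fixpoint
  FIRST[S]={a,c}  FIRST[A]={a}  FIRST[B]={b}  FIRST[C]={b}

FIRST(C) = ["b"]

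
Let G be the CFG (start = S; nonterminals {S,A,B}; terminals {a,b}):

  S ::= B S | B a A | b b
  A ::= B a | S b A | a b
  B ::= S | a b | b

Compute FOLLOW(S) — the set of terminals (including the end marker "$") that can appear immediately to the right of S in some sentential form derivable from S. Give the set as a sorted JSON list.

Compute FIRST by fixpoint:
iter 1:
  A via A→a b: +{a}
  B via B→a b: +{a}
  B via B→b: +{b}
  S via S→B S: +{a,b}
  FIRST[S]={a,b}  FIRST[A]={a}  FIRST[B]={a,b}
iter 2:
  A via A→B a: +{b}
  FIRST[S]={a,b}  FIRST[A]={a,b}  FIRST[B]={a,b}
iter 3: (no change)
  FIRST[S]={a,b}  FIRST[A]={a,b}  FIRST[B]={a,b}

FOLLOW sets:
initialize: $ ∈ FOLLOW(S)
pass 1:
  A→B a: FOLLOW(B) ⊇ FIRST(a) = {a}; new: +{a}
  A→S b A: FOLLOW(S) ⊇ FIRST(b) = {b}; new: +{b}
  B→S: FOLLOW(S) ⊇ FOLLOW(B) ⊇ {a}; new: +{a}
  S→B S: FOLLOW(B) ⊇ FIRST(S) = {a,b}; new: +{b}
  S→B a A: FOLLOW(A) ⊇ FOLLOW(S) ⊇ {$,a,b}; new: +{$,a,b}
  S: {$,a,b}  A: {$,a,b}  B: {a,b}
pass 2: done
  S: {$,a,b}  A: {$,a,b}  B: {a,b}

FOLLOW(S) = ["$", "a", "b"]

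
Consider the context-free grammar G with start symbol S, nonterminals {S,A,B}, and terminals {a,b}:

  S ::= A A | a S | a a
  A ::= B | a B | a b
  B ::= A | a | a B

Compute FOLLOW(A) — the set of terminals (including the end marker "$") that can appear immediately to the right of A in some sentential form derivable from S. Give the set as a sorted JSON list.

FIRST sets, iterate to fixpoint:
pass 1:
  A via A→a B: +{a}
  B via B→A: +{a}
  S via S→A A: +{a}
  FIRST(S)={a}  FIRST(A)={a}  FIRST(B)={a}
pass 2: (no change)
  FIRST(S)={a}  FIRST(A)={a}  FIRST(B)={a}

Compute FOLLOW by fixpoint:
FOLLOW(S) := {$}
[1]
  S→A A: FOLLOW(A) ⊇ FIRST(A) = {a}; new: +{a}
  S→A A: FOLLOW(A) ⊇ FOLLOW(S) ⊇ {$}; new: +{$}
  FOLLOW(S)={$}  FOLLOW(A)={$,a}  FOLLOW(B)={}
[2]
  A→B: FOLLOW(B) ⊇ FOLLOW(A) ⊇ {$,a}; new: +{$,a}
  FOLLOW(S)={$}  FOLLOW(A)={$,a}  FOLLOW(B)={$,a}
[3] (no change)
  FOLLOW(S)={$}  FOLLOW(A)={$,a}  FOLLOW(B)={$,a}

FOLLOW(A) = ["$", "a"]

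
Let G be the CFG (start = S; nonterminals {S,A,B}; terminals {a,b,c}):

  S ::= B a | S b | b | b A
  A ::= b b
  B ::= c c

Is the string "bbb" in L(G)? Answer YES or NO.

CNF form of G:
  S -> B T2 | S T0 | T0 A | b
  A -> T0 T0
  B -> T1 T1
  T0 -> b
  T1 -> c
  T2 -> a

Fill CYK table bottom-up:
  [0..0]={S,T0}  "b"  orig:{S}
  [1..1]={S,T0}  "b"  orig:{S}
  [2..2]={S,T0}  "b"  orig:{S}
  [0..1]={A,S}  "bb"
  [1..2]={A,S}  "bb"
  [0..2]={S}  "bbb"

S ∈ T[0,2] ⇒ YES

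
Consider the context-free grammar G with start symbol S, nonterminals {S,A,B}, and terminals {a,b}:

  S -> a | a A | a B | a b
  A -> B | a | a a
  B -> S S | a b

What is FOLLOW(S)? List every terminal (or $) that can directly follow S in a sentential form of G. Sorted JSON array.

FIRST iteration:
pass 1:
  A via A→a: +{a}
  B via B→a b: +{a}
  S via S→a: +{a}
  FIRST(S)={a}  FIRST(A)={a}  FIRST(B)={a}
pass 2: — fixpoint
  FIRST(S)={a}  FIRST(A)={a}  FIRST(B)={a}

Compute FOLLOW by fixpoint:
FOLLOW(S) := {$}
[1]
  B→S S: FOLLOW(S) ⊇ FIRST(S) = {a}; new: +{a}
  S→a A: FOLLOW(A) ⊇ FOLLOW(S) ⊇ {$,a}; new: +{$,a}
  S→a B: FOLLOW(B) ⊇ FOLLOW(S) ⊇ {$,a}; new: +{$,a}
  S: {$,a}  A: {$,a}  B: {$,a}
[2] — fixpoint
  S: {$,a}  A: {$,a}  B: {$,a}

FOLLOW(S) = ["$", "a"]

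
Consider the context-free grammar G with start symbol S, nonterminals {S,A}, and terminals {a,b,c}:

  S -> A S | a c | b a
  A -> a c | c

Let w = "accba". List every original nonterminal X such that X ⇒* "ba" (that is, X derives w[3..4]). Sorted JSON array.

CNF form of G:
  S -> A S | T0 T1 | T2 T0
  A -> T0 T1 | c
  T0 -> a
  T1 -> c
  T2 -> b

Fill CYK table bottom-up — only the sub-triangle for w[3..4]:
  cell(3,3) b: {T2}  orig:{}
  cell(4,4) a: {T0}  orig:{}
  cell(3,4) ba: {S}

Original NTs in T[3,4] deriving "ba": ["S"]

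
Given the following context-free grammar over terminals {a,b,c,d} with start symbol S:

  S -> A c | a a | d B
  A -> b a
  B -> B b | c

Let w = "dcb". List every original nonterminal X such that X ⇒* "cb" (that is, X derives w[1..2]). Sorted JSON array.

CNF form of G:
  S -> A T2 | T1 T1 | T3 B
  A -> T0 T1
  B -> B T0 | c
  T0 -> b
  T1 -> a
  T2 -> c
  T3 -> d

Fill CYK table bottom-up, restricted to cells inside w[1..2]:
  cell(1,1) c: {B,T2}  orig:{B}
  cell(2,2) b: {T0}  orig:{}
  cell(1,2) cb: {B}

Original NTs in T[1,2] deriving "cb": ["B"]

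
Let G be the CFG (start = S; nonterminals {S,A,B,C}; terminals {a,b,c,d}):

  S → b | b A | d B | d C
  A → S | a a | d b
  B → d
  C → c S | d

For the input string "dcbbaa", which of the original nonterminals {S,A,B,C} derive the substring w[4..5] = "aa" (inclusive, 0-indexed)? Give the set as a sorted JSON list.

CNF form of G:
  S -> T1 A | T2 B | T2 C | b
  A -> T0 T0 | T1 A | T2 B | T2 C | T2 T1 | b
  B -> d
  C -> T3 S | d
  T0 -> a
  T1 -> b
  T2 -> d
  T3 -> c

Fill CYK table bottom-up, restricted to cells inside w[4..5]:
  cell(4,4) a: {T0}  orig:{}
  cell(5,5) a: {T0}  orig:{}
  cell(4,5) aa: {A}

Original NTs in T[4,5] deriving "aa": ["A"]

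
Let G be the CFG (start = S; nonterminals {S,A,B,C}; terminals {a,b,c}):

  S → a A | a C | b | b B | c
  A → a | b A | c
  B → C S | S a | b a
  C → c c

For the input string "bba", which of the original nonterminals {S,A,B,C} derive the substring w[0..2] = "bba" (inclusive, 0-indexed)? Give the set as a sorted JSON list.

Convert to CNF:
  S -> T0 B | T1 A | T1 C | b | c
  A -> T0 A | a | c
  B -> C S | S T1 | T0 T1
  C -> T2 T2
  T0 -> b
  T1 -> a
  T2 -> c

CYK fill, restricted to cells inside w[0..2]:
  [0..0]={S,T0}  "b"  orig:{S}
  [1..1]={S,T0}  "b"  orig:{S}
  [2..2]={A,T1}  "a"  orig:{A}
  [0..1]=∅  "bb"
  [1..2]={A,B}  "ba"
  [0..2]={A,S}  "bba"

Original NTs in T[0,2] deriving "bba": ["A", "S"]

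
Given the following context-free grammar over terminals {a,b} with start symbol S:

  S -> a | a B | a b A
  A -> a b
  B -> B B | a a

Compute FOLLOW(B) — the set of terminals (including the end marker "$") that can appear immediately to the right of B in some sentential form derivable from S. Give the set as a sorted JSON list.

FIRST iteration:
[1]
  A via A→a b: +{a}
  B via B→a a: +{a}
  S via S→a: +{a}
  S: {a}  A: {a}  B: {a}
[2] done
  S: {a}  A: {a}  B: {a}

FOLLOW iteration:
FOLLOW(S) := {$}
iter 1:
  B→B B: FOLLOW(B) ⊇ FIRST(B) = {a}; new: +{a}
  S→a B: FOLLOW(B) ⊇ FOLLOW(S) ⊇ {$}; new: +{$}
  S→a b A: FOLLOW(A) ⊇ FOLLOW(S) ⊇ {$}; new: +{$}
  FOLLOW(S)={$}  FOLLOW(A)={$}  FOLLOW(B)={$,a}
iter 2: (no change)
  FOLLOW(S)={$}  FOLLOW(A)={$}  FOLLOW(B)={$,a}

FOLLOW(B) = ["$", "a"]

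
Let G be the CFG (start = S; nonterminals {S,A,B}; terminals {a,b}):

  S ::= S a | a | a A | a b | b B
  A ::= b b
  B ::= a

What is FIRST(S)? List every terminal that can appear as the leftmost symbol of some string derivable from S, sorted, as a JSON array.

FIRST iteration:
[1]
  A via A→b b: +{b}
  B via B→a: +{a}
  S via S→a: +{a}
  S via S→b B: +{b}
  FIRST[S]={a,b}  FIRST[A]={b}  FIRST[B]={a}
[2] — fixpoint
  FIRST[S]={a,b}  FIRST[A]={b}  FIRST[B]={a}

FIRST(S) = ["a", "b"]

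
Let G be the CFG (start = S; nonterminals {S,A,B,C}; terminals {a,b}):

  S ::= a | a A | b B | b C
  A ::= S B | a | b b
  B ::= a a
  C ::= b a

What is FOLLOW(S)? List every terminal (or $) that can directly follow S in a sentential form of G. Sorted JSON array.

Compute FIRST by fixpoint:
round 1:
  A via A→a: +{a}
  A via A→b b: +{b}
  B via B→a a: +{a}
  C via C→b a: +{b}
  S via S→a: +{a}
  S via S→b B: +{b}
  FIRST(S)={a,b}  FIRST(A)={a,b}  FIRST(B)={a}  FIRST(C)={b}
round 2: done
  FIRST(S)={a,b}  FIRST(A)={a,b}  FIRST(B)={a}  FIRST(C)={b}

FOLLOW sets:
initialize: $ ∈ FOLLOW(S)
[1]
  A→S B: FOLLOW(S) ⊇ FIRST(B) = {a}; new: +{a}
  S→a A: FOLLOW(A) ⊇ FOLLOW(S) ⊇ {$,a}; new: +{$,a}
  S→b B: FOLLOW(B) ⊇ FOLLOW(S) ⊇ {$,a}; new: +{$,a}
  S→b C: FOLLOW(C) ⊇ FOLLOW(S) ⊇ {$,a}; new: +{$,a}
  FOLLOW[S]={$,a}  FOLLOW[A]={$,a}  FOLLOW[B]={$,a}  FOLLOW[C]={$,a}
[2] (stable)
  FOLLOW[S]={$,a}  FOLLOW[A]={$,a}  FOLLOW[B]={$,a}  FOLLOW[C]={$,a}

FOLLOW(S) = ["$", "a"]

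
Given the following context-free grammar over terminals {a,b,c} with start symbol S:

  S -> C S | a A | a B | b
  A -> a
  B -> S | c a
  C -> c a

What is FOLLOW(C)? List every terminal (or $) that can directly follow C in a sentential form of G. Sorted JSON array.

Compute FIRST by fixpoint:
pass 1:
  A via A→a: +{a}
  B via B→c a: +{c}
  C via C→c a: +{c}
  S via S→C S: +{c}
  S via S→a A: +{a}
  S via S→b: +{b}
  FIRST[S]={a,b,c}  FIRST[A]={a}  FIRST[B]={c}  FIRST[C]={c}
pass 2:
  B via B→S: +{a,b}
  FIRST[S]={a,b,c}  FIRST[A]={a}  FIRST[B]={a,b,c}  FIRST[C]={c}
pass 3: (no change)
  FIRST[S]={a,b,c}  FIRST[A]={a}  FIRST[B]={a,b,c}  FIRST[C]={c}

FOLLOW iteration:
initialize: $ ∈ FOLLOW(S)
round 1:
  S→C S: FOLLOW(C) ⊇ FIRST(S) = {a,b,c}; new: +{a,b,c}
  S→a A: FOLLOW(A) ⊇ FOLLOW(S) ⊇ {$}; new: +{$}
  S→a B: FOLLOW(B) ⊇ FOLLOW(S) ⊇ {$}; new: +{$}
  FOLLOW[S]={$}  FOLLOW[A]={$}  FOLLOW[B]={$}  FOLLOW[C]={a,b,c}
round 2: — fixpoint
  FOLLOW[S]={$}  FOLLOW[A]={$}  FOLLOW[B]={$}  FOLLOW[C]={a,b,c}

FOLLOW(C) = ["a", "b", "c"]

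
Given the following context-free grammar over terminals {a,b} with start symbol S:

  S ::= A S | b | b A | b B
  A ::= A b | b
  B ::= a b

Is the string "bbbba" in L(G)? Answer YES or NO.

CNF form of G:
  S -> A S | T0 A | T0 B | b
  A -> A T0 | b
  B -> T1 T0
  T0 -> b
  T1 -> a

Fill CYK table bottom-up:
  cell(0,0) b: {A,S,T0}  orig:{A,S}
  cell(1,1) b: {A,S,T0}  orig:{A,S}
  cell(2,2) b: {A,S,T0}  orig:{A,S}
  cell(3,3) b: {A,S,T0}  orig:{A,S}
  cell(4,4) a: {T1}  orig:{}
  cell(0,1) bb: {A,S}
  cell(1,2) bb: {A,S}
  cell(2,3) bb: {A,S}
  cell(3,4) ba: ∅
  cell(0,2) bbb: {A,S}
  cell(1,3) bbb: {A,S}
  cell(2,4) bba: ∅
  cell(0,3) bbbb: {A,S}
  cell(1,4) bbba: ∅
  cell(0,4) bbbba: ∅

S ∉ T[0,4] ⇒ NO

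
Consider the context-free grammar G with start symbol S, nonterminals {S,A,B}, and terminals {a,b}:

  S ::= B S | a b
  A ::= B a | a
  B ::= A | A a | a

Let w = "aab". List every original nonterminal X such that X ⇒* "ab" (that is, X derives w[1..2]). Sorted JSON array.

CNF form of G:
  S -> B S | T0 T1
  A -> B T0 | a
  B -> A T0 | B T0 | a
  T0 -> a
  T1 -> b

CYK fill (cells [i..j] with 1 ≤ i ≤ j ≤ 2 only):
  cell(1,1) a: {A,B,T0}  orig:{A,B}
  cell(2,2) b: {T1}  orig:{}
  cell(1,2) ab: {S}

Original NTs in T[1,2] deriving "ab": ["S"]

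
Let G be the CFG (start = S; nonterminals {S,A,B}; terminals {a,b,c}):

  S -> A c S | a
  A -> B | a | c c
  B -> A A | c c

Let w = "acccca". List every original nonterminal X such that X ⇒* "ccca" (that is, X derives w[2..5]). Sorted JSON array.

Convert to CNF:
  S -> A X1 | a
  A -> A A | T0 T0 | a
  B -> A A | T0 T0
  T0 -> c
  X1 -> T0 S

CYK table (by increasing span), restricted to cells inside w[2..5]:
  T[2,2] 'c' = {T0}  orig:{}
  T[3,3] 'c' = {T0}  orig:{}
  T[4,4] 'c' = {T0}  orig:{}
  T[5,5] 'a' = {A,S}
  T[2,3] 'cc' = {A,B}
  T[3,4] 'cc' = {A,B}
  T[4,5] 'ca' = {X1}  orig:{}
  T[2,4] 'ccc' = ∅
  T[3,5] 'cca' = {A,B}
  T[2,5] 'ccca' = {S}

Original NTs in T[2,5] deriving "ccca": ["S"]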